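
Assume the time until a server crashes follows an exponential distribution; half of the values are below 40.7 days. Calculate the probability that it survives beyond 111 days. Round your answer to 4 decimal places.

0.1510

For an exponential, median = ln(2)/λ, so λ = ln 2 / 40.7 = 0.0170306 per day.
P(X > 111) = e^(−λ·111) = e^(−1.8904) ≈ 0.1510.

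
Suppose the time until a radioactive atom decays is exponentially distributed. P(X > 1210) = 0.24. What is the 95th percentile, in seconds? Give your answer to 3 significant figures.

e^(−λ·1210) = 0.24 ⇒ λ = −ln(0.24)/1210 = 0.00117944.
95th percentile: 1 − e^(−λt) = 0.95, t = −ln(0.05)/λ = 2539.97 seconds.

2540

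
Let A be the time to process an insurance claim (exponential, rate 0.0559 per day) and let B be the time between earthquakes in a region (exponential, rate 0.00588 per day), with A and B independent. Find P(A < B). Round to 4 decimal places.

0.9048

λ_1 = 0.0559, λ_2 = 0.00588.
For independent exponentials, P(A < B) = λ_1/(λ_1+λ_2) = 0.0559/0.06178 ≈ 0.9048.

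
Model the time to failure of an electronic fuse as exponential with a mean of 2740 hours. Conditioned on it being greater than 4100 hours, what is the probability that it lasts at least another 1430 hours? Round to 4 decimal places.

0.5934

The rate is λ = 1/2740 = 0.000364964 per hour.
The exponential is memoryless, so the remaining time is again Exp(λ): the condition X > 4100 is irrelevant.
P(X > 1430) = e^(−0.5219) ≈ 0.5934.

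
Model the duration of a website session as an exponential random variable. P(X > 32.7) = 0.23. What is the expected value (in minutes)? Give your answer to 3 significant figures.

22.2

e^(−λ·32.7) = 0.23 ⇒ λ = −ln(0.23)/32.7 = 0.0449442.
Mean = 1/λ = 22.2498 minutes.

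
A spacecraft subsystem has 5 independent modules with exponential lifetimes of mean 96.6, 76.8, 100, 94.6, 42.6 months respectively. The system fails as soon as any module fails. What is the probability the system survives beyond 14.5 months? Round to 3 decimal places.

The first failure time is exponential with rate Σλ_i = 1/96.6 + 1/76.8 + 1/100 + 1/94.6 + 1/42.6 = 0.0674178 per month.
P(min > 14.5) = e^(−0.0674178·14.5) = e^(−0.97756) ≈ 0.376.

0.376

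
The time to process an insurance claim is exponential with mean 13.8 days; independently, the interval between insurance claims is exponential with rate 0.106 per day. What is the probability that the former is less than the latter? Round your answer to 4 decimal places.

0.4060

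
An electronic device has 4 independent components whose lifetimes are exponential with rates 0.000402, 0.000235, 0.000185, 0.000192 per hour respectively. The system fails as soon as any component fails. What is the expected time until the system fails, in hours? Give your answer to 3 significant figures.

The time to first failure is exponential with rate Σλ = 0.000402 + 0.000235 + 0.000185 + 0.000192 = 0.001014.
E[min] = 1/Σλ = 1/0.001014 = 986.193 hours.

986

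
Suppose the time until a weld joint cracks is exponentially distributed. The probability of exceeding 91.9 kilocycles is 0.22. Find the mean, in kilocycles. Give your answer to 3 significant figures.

60.7

e^(−λ·91.9) = 0.22 ⇒ λ = −ln(0.22)/91.9 = 0.0164758.
Mean = 1/λ = 60.695 kilocycles.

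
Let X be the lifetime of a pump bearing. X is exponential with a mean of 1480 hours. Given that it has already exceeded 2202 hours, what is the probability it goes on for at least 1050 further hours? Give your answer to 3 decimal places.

0.492

The rate is λ = 1/1480 = 0.000675676 per hour.
By the memoryless property, P(X > 2202+1050 | X > 2202) = P(X > 1050).
P(X > 1050) = e^(−0.70946) ≈ 0.492.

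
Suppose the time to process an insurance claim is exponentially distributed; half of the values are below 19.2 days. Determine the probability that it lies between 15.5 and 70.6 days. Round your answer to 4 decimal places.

0.4933

For an exponential, median = ln(2)/λ, so λ = ln 2 / 19.2 = 0.0361014 per day.
P(15.5 < X < 70.6) = e^(−λ·15.5) − e^(−λ·70.6) = 0.57145 − 0.07818 ≈ 0.4933.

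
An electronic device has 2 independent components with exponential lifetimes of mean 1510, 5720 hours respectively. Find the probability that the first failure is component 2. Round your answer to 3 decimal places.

Rates: λ_i = 1/mean_i → 0.000662252, 0.000174825; Σλ = 0.000837077.
P(component 2 first) = λ_2/Σλ = 0.000174825/0.000837077 ≈ 0.209.

0.209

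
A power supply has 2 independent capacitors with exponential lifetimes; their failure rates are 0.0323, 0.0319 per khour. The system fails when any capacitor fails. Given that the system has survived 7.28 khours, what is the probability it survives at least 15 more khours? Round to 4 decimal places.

Time to first failure ~ Exp(Σλ) with Σλ = 0.0642.
By memorylessness, P(T > 7.28+15 | T > 7.28) = P(T > 15) = e^(−0.0642·15) ≈ 0.3817.

0.3817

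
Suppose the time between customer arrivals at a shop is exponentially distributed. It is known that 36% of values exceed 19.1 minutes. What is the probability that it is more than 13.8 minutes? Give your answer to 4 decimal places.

0.4780

e^(−λ·19.1) = 0.36 ⇒ λ = −ln(0.36)/19.1 = 0.0534896.
P(X > 13.8) = e^(−0.0534896·13.8) = e^(−0.73816) ≈ 0.4780.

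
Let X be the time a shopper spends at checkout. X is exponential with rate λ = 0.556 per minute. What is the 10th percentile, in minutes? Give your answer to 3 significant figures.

0.189

Set 1 − e^(−λt) = 0.1, so t = −ln(0.9)/λ = 0.10536/0.556 ≈ 0.189497 minutes.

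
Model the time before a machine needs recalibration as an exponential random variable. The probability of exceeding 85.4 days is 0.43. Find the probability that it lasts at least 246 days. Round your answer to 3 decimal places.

0.088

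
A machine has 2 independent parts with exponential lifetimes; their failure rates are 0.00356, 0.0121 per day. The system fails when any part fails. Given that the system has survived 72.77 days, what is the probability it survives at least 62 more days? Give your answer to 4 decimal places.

Time to first failure ~ Exp(Σλ) with Σλ = 0.01566.
By memorylessness, P(T > 72.77+62 | T > 72.77) = P(T > 62) = e^(−0.01566·62) ≈ 0.3787.

0.3787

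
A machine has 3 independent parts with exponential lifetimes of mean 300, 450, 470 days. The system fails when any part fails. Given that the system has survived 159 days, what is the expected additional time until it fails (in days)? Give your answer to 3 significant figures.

First-failure rate Σλ = 1/300 + 1/450 + 1/470 = 0.00768322.
By memorylessness the expected residual is 1/Σλ = 130.154 days, regardless of the 159 already elapsed.

130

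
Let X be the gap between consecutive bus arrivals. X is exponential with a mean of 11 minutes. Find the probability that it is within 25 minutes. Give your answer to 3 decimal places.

0.897

The rate is λ = 1/11 = 0.0909091 per minute.
P(X ≤ 25) = 1 − e^(−λ·25) = 1 − e^(−2.2727) ≈ 0.897.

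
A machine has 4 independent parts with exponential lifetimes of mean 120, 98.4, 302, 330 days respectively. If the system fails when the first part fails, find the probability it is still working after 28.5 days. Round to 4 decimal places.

The first failure time is exponential with rate Σλ_i = 1/120 + 1/98.4 + 1/302 + 1/330 = 0.0248375 per day.
P(min > 28.5) = e^(−0.0248375·28.5) = e^(−0.70787) ≈ 0.4927.

0.4927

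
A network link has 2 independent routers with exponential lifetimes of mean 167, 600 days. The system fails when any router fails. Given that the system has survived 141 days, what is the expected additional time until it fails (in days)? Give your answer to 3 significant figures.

131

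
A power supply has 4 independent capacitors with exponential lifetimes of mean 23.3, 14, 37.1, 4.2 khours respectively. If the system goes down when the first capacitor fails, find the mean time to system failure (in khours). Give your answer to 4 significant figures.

2.636

The first failure time is exponential with rate Σλ_i = 1/23.3 + 1/14 + 1/37.1 + 1/4.2 = 0.379396 per khour.
E[min] = 1/Σλ = 1/0.379396 = 2.63577 khours.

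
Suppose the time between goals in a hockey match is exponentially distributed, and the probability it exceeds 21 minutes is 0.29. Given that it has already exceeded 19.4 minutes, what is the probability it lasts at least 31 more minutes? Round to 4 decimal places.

0.1608

From e^(−λ·21) = 0.29, λ = −ln(0.29)/21 = 0.0589464.
Memoryless: P(X > 19.4+31 | X > 19.4) = P(X > 31) = e^(−0.0589464·31) ≈ 0.1608.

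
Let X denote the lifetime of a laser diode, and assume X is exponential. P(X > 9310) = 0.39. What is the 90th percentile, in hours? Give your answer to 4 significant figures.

e^(−λ·9310) = 0.39 ⇒ λ = −ln(0.39)/9310 = 0.000101139.
90th percentile: 1 − e^(−λt) = 0.9, t = −ln(0.1)/λ = 22766.4 hours.

22770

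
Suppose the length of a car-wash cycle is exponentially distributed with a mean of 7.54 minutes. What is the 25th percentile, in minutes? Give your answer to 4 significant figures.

2.169

The rate is λ = 1/7.54 = 0.132626 per minute.
Set 1 − e^(−λt) = 0.25, so t = −ln(0.75)/λ = 0.28768/0.132626 ≈ 2.16912 minutes.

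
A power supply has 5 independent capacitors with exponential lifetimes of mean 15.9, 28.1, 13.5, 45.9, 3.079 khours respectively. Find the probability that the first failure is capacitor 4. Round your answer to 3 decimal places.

Rates: λ_i = 1/mean_i → 0.0628931, 0.0355872, 0.0740741, 0.0217865, 0.324781; Σλ = 0.519122.
P(capacitor 4 first) = λ_4/Σλ = 0.0217865/0.519122 ≈ 0.042.

0.042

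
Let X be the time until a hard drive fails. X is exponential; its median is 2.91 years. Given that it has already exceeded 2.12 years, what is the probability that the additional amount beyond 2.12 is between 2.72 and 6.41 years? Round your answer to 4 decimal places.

For an exponential, median = ln(2)/λ, so λ = ln 2 / 2.91 = 0.238195 per year.
Memoryless: the residual past 2.12 is again Exp(λ).
P(2.72 < residual < 6.41) = e^(−λ·2.72) − e^(−λ·6.41) = 0.52315 − 0.21722 ≈ 0.3059.

0.3059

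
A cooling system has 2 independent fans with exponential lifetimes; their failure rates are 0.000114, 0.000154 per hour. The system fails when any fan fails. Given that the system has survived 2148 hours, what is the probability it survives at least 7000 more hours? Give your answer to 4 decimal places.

0.1532

Time to first failure ~ Exp(Σλ) with Σλ = 0.000268.
By memorylessness, P(T > 2148+7000 | T > 2148) = P(T > 7000) = e^(−0.000268·7000) ≈ 0.1532.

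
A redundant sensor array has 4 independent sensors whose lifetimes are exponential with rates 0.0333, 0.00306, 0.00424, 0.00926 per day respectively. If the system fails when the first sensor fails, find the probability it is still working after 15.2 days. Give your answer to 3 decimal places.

The time to first failure is exponential with rate Σλ = 0.0333 + 0.00306 + 0.00424 + 0.00926 = 0.04986.
P(min > 15.2) = e^(−0.04986·15.2) = e^(−0.75787) ≈ 0.469.

0.469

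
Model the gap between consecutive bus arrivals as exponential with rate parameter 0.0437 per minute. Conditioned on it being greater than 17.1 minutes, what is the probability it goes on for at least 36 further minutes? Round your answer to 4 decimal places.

P(X > s+t | X > s) = e^(−λ(s+t))/e^(−λs) = e^(−λt), independent of s = 17.1.
P(X > 36) = e^(−1.5732) ≈ 0.2074.

0.2074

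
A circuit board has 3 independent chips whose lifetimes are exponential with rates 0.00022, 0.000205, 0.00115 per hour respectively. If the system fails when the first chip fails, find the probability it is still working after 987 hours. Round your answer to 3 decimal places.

0.211

The time to first failure is exponential with rate Σλ = 0.00022 + 0.000205 + 0.00115 = 0.001575.
P(min > 987) = e^(−0.001575·987) = e^(−1.5545) ≈ 0.211.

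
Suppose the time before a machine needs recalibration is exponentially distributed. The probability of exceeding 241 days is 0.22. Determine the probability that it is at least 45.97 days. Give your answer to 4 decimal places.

0.7492

e^(−λ·241) = 0.22 ⇒ λ = −ln(0.22)/241 = 0.00628269.
P(X > 45.97) = e^(−0.00628269·45.97) = e^(−0.28882) ≈ 0.7492.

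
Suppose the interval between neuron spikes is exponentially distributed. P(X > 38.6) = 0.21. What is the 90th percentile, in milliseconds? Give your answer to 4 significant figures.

e^(−λ·38.6) = 0.21 ⇒ λ = −ln(0.21)/38.6 = 0.0404313.
90th percentile: 1 − e^(−λt) = 0.9, t = −ln(0.1)/λ = 56.9506 milliseconds.

56.95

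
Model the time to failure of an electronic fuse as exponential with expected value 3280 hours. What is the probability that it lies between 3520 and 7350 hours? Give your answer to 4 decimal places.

The rate is λ = 1/3280 = 0.000304878 per hour.
P(3520 < X < 7350) = e^(−λ·3520) − e^(−λ·7350) = 0.34192 − 0.10637 ≈ 0.2356.

0.2356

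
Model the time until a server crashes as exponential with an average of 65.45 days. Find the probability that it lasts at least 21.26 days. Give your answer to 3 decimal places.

0.723

The rate is λ = 1/65.45 = 0.0152788 per day.
P(X > 21.26) = e^(−λ·21.26) = e^(−0.32483) ≈ 0.723.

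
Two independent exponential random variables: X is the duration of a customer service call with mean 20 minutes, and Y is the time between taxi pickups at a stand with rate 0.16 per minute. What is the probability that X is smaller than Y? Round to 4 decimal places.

0.2381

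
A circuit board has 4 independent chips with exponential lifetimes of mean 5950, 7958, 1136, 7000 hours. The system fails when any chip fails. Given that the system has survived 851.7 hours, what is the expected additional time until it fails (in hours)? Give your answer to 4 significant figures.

First-failure rate Σλ = 1/5950 + 1/7958 + 1/1136 + 1/7000 = 0.00131687.
By memorylessness the expected residual is 1/Σλ = 759.379 hours, regardless of the 851.7 already elapsed.

759.4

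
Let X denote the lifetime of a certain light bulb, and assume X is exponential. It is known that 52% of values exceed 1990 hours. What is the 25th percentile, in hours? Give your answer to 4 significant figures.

875.5

e^(−λ·1990) = 0.52 ⇒ λ = −ln(0.52)/1990 = 0.000328606.
25th percentile: 1 − e^(−λt) = 0.25, t = −ln(0.75)/λ = 875.461 hours.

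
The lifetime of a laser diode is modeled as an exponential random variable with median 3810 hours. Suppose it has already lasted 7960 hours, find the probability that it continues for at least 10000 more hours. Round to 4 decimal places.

0.1621

For an exponential, median = ln(2)/λ, so λ = ln 2 / 3810 = 0.000181928 per hour.
P(X > s+t | X > s) = e^(−λ(s+t))/e^(−λs) = e^(−λt), independent of s = 7960.
P(X > 10000) = e^(−1.8193) ≈ 0.1621.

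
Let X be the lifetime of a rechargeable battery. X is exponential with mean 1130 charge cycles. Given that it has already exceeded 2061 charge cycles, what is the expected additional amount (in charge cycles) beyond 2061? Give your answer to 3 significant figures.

The rate is λ = 1/1130 = 0.000884956 per charge cycle.
By memorylessness, the remaining amount past any threshold is again Exp(λ) with mean 1/λ = 1130 charge cycles.

1130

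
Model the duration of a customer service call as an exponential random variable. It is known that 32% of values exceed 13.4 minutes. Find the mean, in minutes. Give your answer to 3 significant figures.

11.8

e^(−λ·13.4) = 0.32 ⇒ λ = −ln(0.32)/13.4 = 0.0850324.
Mean = 1/λ = 11.7602 minutes.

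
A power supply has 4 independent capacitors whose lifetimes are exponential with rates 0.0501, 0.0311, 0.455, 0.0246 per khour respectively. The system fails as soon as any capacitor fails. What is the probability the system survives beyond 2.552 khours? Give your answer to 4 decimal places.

0.2390

The time to first failure is exponential with rate Σλ = 0.0501 + 0.0311 + 0.455 + 0.0246 = 0.5608.
P(min > 2.552) = e^(−0.5608·2.552) = e^(−1.4312) ≈ 0.2390.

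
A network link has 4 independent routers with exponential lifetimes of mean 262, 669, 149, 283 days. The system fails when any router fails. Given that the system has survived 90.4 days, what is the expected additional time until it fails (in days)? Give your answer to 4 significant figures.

First-failure rate Σλ = 1/262 + 1/669 + 1/149 + 1/283 = 0.0155565.
By memorylessness the expected residual is 1/Σλ = 64.2816 days, regardless of the 90.4 already elapsed.

64.28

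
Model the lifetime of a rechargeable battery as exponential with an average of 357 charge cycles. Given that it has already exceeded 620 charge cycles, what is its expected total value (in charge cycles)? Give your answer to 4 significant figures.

The rate is λ = 1/357 = 0.00280112 per charge cycle.
By memorylessness, E[X | X > 620] = 620 + 1/λ = 620 + 357 = 977 charge cycles.

977.0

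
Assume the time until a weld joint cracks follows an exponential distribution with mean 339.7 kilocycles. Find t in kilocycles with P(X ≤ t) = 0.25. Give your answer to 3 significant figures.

The rate is λ = 1/339.7 = 0.00294377 per kilocycle.
Set 1 − e^(−λt) = 0.25, so t = −ln(0.75)/λ = 0.28768/0.00294377 ≈ 97.7256 kilocycles.

97.7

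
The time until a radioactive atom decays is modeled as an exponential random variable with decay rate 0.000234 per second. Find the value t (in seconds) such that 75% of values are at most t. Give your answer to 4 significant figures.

5924

Set 1 − e^(−λt) = 0.75, so t = −ln(0.25)/λ = 1.3863/0.000234 ≈ 5924.33 seconds.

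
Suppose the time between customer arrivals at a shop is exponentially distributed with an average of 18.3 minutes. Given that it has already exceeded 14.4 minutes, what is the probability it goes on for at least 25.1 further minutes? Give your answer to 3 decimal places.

0.254

The rate is λ = 1/18.3 = 0.0546448 per minute.
P(X > s+t | X > s) = e^(−λ(s+t))/e^(−λs) = e^(−λt), independent of s = 14.4.
P(X > 25.1) = e^(−1.3716) ≈ 0.254.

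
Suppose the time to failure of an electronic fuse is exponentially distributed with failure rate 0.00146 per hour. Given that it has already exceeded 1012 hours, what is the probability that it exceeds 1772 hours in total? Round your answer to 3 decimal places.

By the memoryless property, P(X > 1012+760 | X > 1012) = P(X > 760).
P(X > 760) = e^(−1.1096) ≈ 0.330.

0.330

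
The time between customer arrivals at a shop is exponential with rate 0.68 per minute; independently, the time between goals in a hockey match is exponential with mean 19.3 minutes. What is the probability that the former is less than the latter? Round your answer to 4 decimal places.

0.9292

λ_1 = 0.68, λ_2 = 1/19.3 = 0.0518135.
For independent exponentials, P(the former < the latter) = λ_1/(λ_1+λ_2) = 0.68/0.731813 ≈ 0.9292.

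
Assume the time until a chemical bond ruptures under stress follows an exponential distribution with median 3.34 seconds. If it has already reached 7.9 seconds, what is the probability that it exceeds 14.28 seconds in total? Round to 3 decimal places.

0.266

For an exponential, median = ln(2)/λ, so λ = ln 2 / 3.34 = 0.207529 per second.
P(X > s+t | X > s) = e^(−λ(s+t))/e^(−λs) = e^(−λt), independent of s = 7.9.
P(X > 6.38) = e^(−1.324) ≈ 0.266.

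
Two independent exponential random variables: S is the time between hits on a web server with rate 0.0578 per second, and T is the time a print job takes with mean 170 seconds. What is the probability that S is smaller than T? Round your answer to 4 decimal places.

0.9076

λ_1 = 0.0578, λ_2 = 1/170 = 0.00588235.
For independent exponentials, P(S < T) = λ_1/(λ_1+λ_2) = 0.0578/0.0636824 ≈ 0.9076.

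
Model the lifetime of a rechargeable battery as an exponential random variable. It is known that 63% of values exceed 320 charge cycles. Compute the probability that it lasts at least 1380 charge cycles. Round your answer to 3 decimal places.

0.136

e^(−λ·320) = 0.63 ⇒ λ = −ln(0.63)/320 = 0.00144386.
P(X > 1380) = e^(−0.00144386·1380) = e^(−1.9925) ≈ 0.136.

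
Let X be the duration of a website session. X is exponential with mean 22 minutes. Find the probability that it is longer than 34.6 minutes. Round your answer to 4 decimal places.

The rate is λ = 1/22 = 0.0454545 per minute.
P(X > 34.6) = e^(−λ·34.6) = e^(−1.5727) ≈ 0.2075.

0.2075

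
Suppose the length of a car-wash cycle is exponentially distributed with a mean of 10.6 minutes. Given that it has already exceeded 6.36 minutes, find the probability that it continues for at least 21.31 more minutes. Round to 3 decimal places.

0.134

The rate is λ = 1/10.6 = 0.0943396 per minute.
By the memoryless property, P(X > 6.36+21.31 | X > 6.36) = P(X > 21.31).
P(X > 21.31) = e^(−2.0104) ≈ 0.134.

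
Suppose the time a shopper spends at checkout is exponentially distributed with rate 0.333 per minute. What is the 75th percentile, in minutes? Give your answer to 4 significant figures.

Set 1 − e^(−λt) = 0.75, so t = −ln(0.25)/λ = 1.3863/0.333 ≈ 4.16305 minutes.

4.163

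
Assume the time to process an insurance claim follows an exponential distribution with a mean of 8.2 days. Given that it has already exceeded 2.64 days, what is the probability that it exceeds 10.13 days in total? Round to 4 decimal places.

0.4012

The rate is λ = 1/8.2 = 0.121951 per day.
The exponential is memoryless, so the remaining time is again Exp(λ): the condition X > 2.64 is irrelevant.
P(X > 7.49) = e^(−0.91341) ≈ 0.4012.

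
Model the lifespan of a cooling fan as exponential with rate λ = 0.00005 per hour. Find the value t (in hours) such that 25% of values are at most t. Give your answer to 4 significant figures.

Set 1 − e^(−λt) = 0.25, so t = −ln(0.75)/λ = 0.28768/0.00005 ≈ 5753.64 hours.

5754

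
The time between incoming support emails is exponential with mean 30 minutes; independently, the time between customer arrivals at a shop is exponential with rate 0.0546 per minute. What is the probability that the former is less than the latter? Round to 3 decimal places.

λ_1 = 1/30 = 0.0333333, λ_2 = 0.0546.
For independent exponentials, P(the former < the latter) = λ_1/(λ_1+λ_2) = 0.0333333/0.0879333 ≈ 0.379.

0.379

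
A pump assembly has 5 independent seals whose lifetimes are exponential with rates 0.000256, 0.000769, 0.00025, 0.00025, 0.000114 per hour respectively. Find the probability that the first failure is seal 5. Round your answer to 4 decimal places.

The time to first failure is exponential with rate Σλ = 0.000256 + 0.000769 + 0.00025 + 0.00025 + 0.000114 = 0.001639.
P(seal 5 first) = λ_5/Σλ = 0.000114/0.001639 ≈ 0.0696.

0.0696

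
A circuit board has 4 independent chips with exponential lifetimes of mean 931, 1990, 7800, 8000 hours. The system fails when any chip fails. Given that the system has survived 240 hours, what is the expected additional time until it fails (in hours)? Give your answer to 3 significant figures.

546

First-failure rate Σλ = 1/931 + 1/1990 + 1/7800 + 1/8000 = 0.00182983.
By memorylessness the expected residual is 1/Σλ = 546.498 hours, regardless of the 240 already elapsed.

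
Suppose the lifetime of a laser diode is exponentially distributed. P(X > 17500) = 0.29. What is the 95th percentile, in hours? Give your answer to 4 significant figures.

e^(−λ·17500) = 0.29 ⇒ λ = −ln(0.29)/17500 = 0.0000707357.
95th percentile: 1 − e^(−λt) = 0.95, t = −ln(0.05)/λ = 42351.1 hours.

42350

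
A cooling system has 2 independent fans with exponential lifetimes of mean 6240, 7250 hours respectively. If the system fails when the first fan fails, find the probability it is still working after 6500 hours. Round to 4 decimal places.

0.1440

The first failure time is exponential with rate Σλ_i = 1/6240 + 1/7250 = 0.000298187 per hour.
P(min > 6500) = e^(−0.000298187·6500) = e^(−1.9382) ≈ 0.1440.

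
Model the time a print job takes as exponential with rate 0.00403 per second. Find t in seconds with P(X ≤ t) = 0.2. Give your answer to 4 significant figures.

55.37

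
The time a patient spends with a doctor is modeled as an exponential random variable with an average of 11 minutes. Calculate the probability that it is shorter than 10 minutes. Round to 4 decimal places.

0.5971

The rate is λ = 1/11 = 0.0909091 per minute.
P(X ≤ 10) = 1 − e^(−λ·10) = 1 − e^(−0.90909) ≈ 0.5971.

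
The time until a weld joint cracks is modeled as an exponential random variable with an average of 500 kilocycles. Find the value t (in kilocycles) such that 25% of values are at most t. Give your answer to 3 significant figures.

144

The rate is λ = 1/500 = 0.002 per kilocycle.
Set 1 − e^(−λt) = 0.25, so t = −ln(0.75)/λ = 0.28768/0.002 ≈ 143.841 kilocycles.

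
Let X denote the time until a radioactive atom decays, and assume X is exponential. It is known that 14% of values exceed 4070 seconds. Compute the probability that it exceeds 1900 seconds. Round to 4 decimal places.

0.3994

e^(−λ·4070) = 0.14 ⇒ λ = −ln(0.14)/4070 = 0.000483074.
P(X > 1900) = e^(−0.000483074·1900) = e^(−0.91784) ≈ 0.3994.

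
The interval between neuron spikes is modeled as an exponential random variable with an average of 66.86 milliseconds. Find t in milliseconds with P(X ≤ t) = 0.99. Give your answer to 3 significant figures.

The rate is λ = 1/66.86 = 0.0149566 per millisecond.
Set 1 − e^(−λt) = 0.99, so t = −ln(0.01)/λ = 4.6052/0.0149566 ≈ 307.902 milliseconds.

308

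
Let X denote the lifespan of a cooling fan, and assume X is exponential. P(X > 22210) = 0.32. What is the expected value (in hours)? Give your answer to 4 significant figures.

e^(−λ·22210) = 0.32 ⇒ λ = −ln(0.32)/22210 = 0.0000513028.
Mean = 1/λ = 19492.1 hours.

19490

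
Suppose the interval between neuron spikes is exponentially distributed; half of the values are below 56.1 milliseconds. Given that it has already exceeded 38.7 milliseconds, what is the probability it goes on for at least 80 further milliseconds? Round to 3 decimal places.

0.372

For an exponential, median = ln(2)/λ, so λ = ln 2 / 56.1 = 0.0123556 per millisecond.
P(X > s+t | X > s) = e^(−λ(s+t))/e^(−λs) = e^(−λt), independent of s = 38.7.
P(X > 80) = e^(−0.98845) ≈ 0.372.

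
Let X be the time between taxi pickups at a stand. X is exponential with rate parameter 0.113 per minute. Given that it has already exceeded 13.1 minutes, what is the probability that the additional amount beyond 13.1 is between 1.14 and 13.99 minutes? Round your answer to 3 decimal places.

Memoryless: the residual past 13.1 is again Exp(λ).
P(1.14 < residual < 13.99) = e^(−λ·1.14) − e^(−λ·13.99) = 0.87913 − 0.20580 ≈ 0.673.

0.673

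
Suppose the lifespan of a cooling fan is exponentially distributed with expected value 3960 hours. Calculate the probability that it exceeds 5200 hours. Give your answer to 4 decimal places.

The rate is λ = 1/3960 = 0.000252525 per hour.
P(X > 5200) = e^(−λ·5200) = e^(−1.3131) ≈ 0.2690.

0.2690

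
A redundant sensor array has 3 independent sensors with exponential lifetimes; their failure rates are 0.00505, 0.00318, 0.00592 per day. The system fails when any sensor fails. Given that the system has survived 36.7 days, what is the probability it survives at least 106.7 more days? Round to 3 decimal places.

0.221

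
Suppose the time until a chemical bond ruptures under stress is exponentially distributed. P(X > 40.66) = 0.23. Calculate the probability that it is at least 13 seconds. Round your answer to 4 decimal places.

0.6251

e^(−λ·40.66) = 0.23 ⇒ λ = −ln(0.23)/40.66 = 0.0361455.
P(X > 13) = e^(−0.0361455·13) = e^(−0.46989) ≈ 0.6251.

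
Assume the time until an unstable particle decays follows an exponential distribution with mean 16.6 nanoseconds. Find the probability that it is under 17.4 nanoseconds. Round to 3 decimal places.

0.649

The rate is λ = 1/16.6 = 0.060241 per nanosecond.
P(X ≤ 17.4) = 1 − e^(−λ·17.4) = 1 − e^(−1.0482) ≈ 0.649.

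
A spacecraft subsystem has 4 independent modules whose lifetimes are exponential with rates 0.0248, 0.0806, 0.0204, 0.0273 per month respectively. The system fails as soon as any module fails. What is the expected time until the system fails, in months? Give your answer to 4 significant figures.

6.532

The time to first failure is exponential with rate Σλ = 0.0248 + 0.0806 + 0.0204 + 0.0273 = 0.1531.
E[min] = 1/Σλ = 1/0.1531 = 6.53168 months.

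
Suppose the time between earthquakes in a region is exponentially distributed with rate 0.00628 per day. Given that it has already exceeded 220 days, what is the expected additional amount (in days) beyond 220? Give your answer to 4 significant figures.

By memorylessness, the remaining amount past any threshold is again Exp(λ) with mean 1/λ = 159.236 days.

159.2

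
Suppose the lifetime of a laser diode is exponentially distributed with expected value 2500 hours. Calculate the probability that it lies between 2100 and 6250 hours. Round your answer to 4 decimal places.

The rate is λ = 1/2500 = 0.0004 per hour.
P(2100 < X < 6250) = e^(−λ·2100) − e^(−λ·6250) = 0.43171 − 0.08208 ≈ 0.3496.

0.3496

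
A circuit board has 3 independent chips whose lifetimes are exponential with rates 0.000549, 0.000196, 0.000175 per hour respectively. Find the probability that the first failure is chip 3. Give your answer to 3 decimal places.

0.190

The time to first failure is exponential with rate Σλ = 0.000549 + 0.000196 + 0.000175 = 0.00092.
P(chip 3 first) = λ_3/Σλ = 0.000175/0.00092 ≈ 0.190.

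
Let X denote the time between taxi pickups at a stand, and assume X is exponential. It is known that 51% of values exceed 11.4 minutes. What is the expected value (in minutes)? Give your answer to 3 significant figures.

16.9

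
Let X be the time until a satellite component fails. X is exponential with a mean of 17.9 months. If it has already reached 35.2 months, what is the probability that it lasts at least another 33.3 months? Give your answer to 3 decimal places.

The rate is λ = 1/17.9 = 0.0558659 per month.
P(X > s+t | X > s) = e^(−λ(s+t))/e^(−λs) = e^(−λt), independent of s = 35.2.
P(X > 33.3) = e^(−1.8603) ≈ 0.156.

0.156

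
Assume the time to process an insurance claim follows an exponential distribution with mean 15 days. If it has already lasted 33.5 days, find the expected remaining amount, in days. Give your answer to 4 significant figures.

The rate is λ = 1/15 = 0.0666667 per day.
By memorylessness, the remaining amount past any threshold is again Exp(λ) with mean 1/λ = 15 days.

15.00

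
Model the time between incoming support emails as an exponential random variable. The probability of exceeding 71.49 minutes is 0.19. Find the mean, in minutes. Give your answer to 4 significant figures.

43.05

e^(−λ·71.49) = 0.19 ⇒ λ = −ln(0.19)/71.49 = 0.0232303.
Mean = 1/λ = 43.0473 minutes.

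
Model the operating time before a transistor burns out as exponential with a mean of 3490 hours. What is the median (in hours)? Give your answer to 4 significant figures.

The rate is λ = 1/3490 = 0.000286533 per hour.
Set 1 − e^(−λt) = 0.5, so t = −ln(0.5)/λ = 0.69315/0.000286533 ≈ 2419.08 hours.

2419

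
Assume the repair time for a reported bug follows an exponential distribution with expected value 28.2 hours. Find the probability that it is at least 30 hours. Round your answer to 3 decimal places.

The rate is λ = 1/28.2 = 0.035461 per hour.
P(X > 30) = e^(−λ·30) = e^(−1.0638) ≈ 0.345.

0.345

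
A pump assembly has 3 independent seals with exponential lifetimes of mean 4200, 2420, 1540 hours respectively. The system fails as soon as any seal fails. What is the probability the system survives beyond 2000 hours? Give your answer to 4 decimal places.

The first failure time is exponential with rate Σλ_i = 1/4200 + 1/2420 + 1/1540 = 0.00130067 per hour.
P(min > 2000) = e^(−0.00130067·2000) = e^(−2.6013) ≈ 0.0742.

0.0742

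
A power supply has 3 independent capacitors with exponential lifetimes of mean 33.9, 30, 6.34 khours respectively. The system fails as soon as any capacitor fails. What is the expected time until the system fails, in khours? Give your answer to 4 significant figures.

The first failure time is exponential with rate Σλ_i = 1/33.9 + 1/30 + 1/6.34 = 0.220561 per khour.
E[min] = 1/Σλ = 1/0.220561 = 4.5339 khours.

4.534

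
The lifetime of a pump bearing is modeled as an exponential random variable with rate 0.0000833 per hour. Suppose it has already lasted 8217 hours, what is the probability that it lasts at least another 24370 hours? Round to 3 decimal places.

The exponential is memoryless, so the remaining time is again Exp(λ): the condition X > 8217 is irrelevant.
P(X > 24370) = e^(−2.03) ≈ 0.131.

0.131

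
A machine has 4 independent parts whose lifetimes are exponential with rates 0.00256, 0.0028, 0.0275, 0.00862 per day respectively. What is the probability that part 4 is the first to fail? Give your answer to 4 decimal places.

The time to first failure is exponential with rate Σλ = 0.00256 + 0.0028 + 0.0275 + 0.00862 = 0.04148.
P(part 4 first) = λ_4/Σλ = 0.00862/0.04148 ≈ 0.2078.

0.2078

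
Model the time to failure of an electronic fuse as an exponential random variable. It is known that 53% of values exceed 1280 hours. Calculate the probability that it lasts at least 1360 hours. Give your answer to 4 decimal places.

e^(−λ·1280) = 0.53 ⇒ λ = −ln(0.53)/1280 = 0.000495999.
P(X > 1360) = e^(−0.000495999·1360) = e^(−0.67456) ≈ 0.5094.

0.5094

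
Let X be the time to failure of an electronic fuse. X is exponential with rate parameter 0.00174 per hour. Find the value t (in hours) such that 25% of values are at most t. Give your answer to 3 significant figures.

165

Set 1 − e^(−λt) = 0.25, so t = −ln(0.75)/λ = 0.28768/0.00174 ≈ 165.335 hours.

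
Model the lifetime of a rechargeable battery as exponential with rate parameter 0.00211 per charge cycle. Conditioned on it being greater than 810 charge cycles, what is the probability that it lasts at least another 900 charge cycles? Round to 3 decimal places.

P(X > s+t | X > s) = e^(−λ(s+t))/e^(−λs) = e^(−λt), independent of s = 810.
P(X > 900) = e^(−1.899) ≈ 0.150.

0.150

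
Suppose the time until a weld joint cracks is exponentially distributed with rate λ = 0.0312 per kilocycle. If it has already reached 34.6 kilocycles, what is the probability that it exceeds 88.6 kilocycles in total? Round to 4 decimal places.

The exponential is memoryless, so the remaining time is again Exp(λ): the condition X > 34.6 is irrelevant.
P(X > 54) = e^(−1.6848) ≈ 0.1855.

0.1855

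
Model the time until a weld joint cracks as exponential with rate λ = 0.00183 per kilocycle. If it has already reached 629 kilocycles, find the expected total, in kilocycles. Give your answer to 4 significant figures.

By memorylessness, E[X | X > 629] = 629 + 1/λ = 629 + 546.448 = 1175.45 kilocycles.

1175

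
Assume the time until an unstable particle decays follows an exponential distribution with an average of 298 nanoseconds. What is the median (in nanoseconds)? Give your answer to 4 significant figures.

206.6

The rate is λ = 1/298 = 0.0033557 per nanosecond.
Set 1 − e^(−λt) = 0.5, so t = −ln(0.5)/λ = 0.69315/0.0033557 ≈ 206.558 nanoseconds.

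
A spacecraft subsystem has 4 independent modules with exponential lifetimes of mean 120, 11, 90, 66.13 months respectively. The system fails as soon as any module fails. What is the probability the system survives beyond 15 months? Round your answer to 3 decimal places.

0.152

The first failure time is exponential with rate Σλ_i = 1/120 + 1/11 + 1/90 + 1/66.13 = 0.125475 per month.
P(min > 15) = e^(−0.125475·15) = e^(−1.8821) ≈ 0.152.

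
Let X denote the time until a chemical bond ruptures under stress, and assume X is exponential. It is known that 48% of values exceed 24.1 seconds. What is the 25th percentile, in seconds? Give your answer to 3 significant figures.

9.45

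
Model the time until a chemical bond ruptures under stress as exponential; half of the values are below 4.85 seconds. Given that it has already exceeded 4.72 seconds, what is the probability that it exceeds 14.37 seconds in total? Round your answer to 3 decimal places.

For an exponential, median = ln(2)/λ, so λ = ln 2 / 4.85 = 0.142917 per second.
The exponential is memoryless, so the remaining time is again Exp(λ): the condition X > 4.72 is irrelevant.
P(X > 9.65) = e^(−1.3791) ≈ 0.252.

0.252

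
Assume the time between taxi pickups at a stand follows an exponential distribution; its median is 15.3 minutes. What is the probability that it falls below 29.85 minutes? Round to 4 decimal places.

0.7414

For an exponential, median = ln(2)/λ, so λ = ln 2 / 15.3 = 0.0453037 per minute.
P(X ≤ 29.85) = 1 − e^(−λ·29.85) = 1 − e^(−1.3523) ≈ 0.7414.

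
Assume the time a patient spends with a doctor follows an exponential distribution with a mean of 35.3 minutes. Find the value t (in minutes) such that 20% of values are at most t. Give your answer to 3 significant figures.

7.88

The rate is λ = 1/35.3 = 0.0283286 per minute.
Set 1 − e^(−λt) = 0.2, so t = −ln(0.8)/λ = 0.22314/0.0283286 ≈ 7.87697 minutes.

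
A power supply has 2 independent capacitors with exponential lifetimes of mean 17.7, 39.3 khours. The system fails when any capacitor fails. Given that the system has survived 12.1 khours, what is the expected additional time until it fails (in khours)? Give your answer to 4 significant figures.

12.20

First-failure rate Σλ = 1/17.7 + 1/39.3 = 0.0819425.
By memorylessness the expected residual is 1/Σλ = 12.2037 khours, regardless of the 12.1 already elapsed.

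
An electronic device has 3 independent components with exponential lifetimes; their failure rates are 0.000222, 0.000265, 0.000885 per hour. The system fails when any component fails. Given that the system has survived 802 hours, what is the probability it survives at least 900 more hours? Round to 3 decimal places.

Time to first failure ~ Exp(Σλ) with Σλ = 0.001372.
By memorylessness, P(T > 802+900 | T > 802) = P(T > 900) = e^(−0.001372·900) ≈ 0.291.

0.291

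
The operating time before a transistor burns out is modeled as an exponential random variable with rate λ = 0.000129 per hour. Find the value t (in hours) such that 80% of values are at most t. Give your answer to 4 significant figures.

Set 1 − e^(−λt) = 0.8, so t = −ln(0.2)/λ = 1.6094/0.000129 ≈ 12476.3 hours.

12480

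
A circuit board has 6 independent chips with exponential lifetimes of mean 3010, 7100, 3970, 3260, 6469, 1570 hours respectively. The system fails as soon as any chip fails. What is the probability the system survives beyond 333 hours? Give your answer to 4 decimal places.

0.5449

The first failure time is exponential with rate Σλ_i = 1/3010 + 1/7100 + 1/3970 + 1/3260 + 1/6469 + 1/1570 = 0.00182323 per hour.
P(min > 333) = e^(−0.00182323·333) = e^(−0.60714) ≈ 0.5449.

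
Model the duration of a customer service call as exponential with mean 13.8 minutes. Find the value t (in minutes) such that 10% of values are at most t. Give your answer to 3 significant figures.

1.45

The rate is λ = 1/13.8 = 0.0724638 per minute.
Set 1 − e^(−λt) = 0.1, so t = −ln(0.9)/λ = 0.10536/0.0724638 ≈ 1.45398 minutes.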